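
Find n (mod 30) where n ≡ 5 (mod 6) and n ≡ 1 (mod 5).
M = 6 × 5 = 30. M₁ = 5, y₁ ≡ 5 (mod 6). M₂ = 6, y₂ ≡ 1 (mod 5). n = 5×5×5 + 1×6×1 ≡ 11 (mod 30)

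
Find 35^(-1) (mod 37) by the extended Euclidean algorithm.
Extended GCD: 35(18) + 37(-17) = 1. So 35^(-1) ≡ 18 (mod 37). Verify: 35 × 18 = 630 ≡ 1 (mod 37)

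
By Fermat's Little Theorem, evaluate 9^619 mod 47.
By Fermat: 9^{46} ≡ 1 mod 47. 619 ≡ 21 mod 46. So 9^{619} ≡ 9^{21} ≡ 18 mod 47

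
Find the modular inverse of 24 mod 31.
Since 31 is prime, by Fermat 24^(-1) ≡ 24^{29} ≡ 22 mod 31. Verify: 24 × 22 = 528 ≡ 1 mod 31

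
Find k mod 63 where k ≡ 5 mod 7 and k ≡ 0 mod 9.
M = 7 × 9 = 63. M₁ = 9, y₁ ≡ 4 mod 7. M₂ = 7, y₂ ≡ 4 mod 9. k = 5×9×4 + 0×7×4 ≡ 54 mod 63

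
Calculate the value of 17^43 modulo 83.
By repeated squaring mod 83: 17^{1}≡17, 17^{2}≡40, 17^{4}≡23, 17^{8}≡31, 17^{16}≡48, 17^{32}≡63. Then 17^{43} = 17^{32+8+2+1} ≡ 63 × 31 × 40 × 17 ≡ 40 mod 83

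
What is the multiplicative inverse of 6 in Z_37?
Since 37 is prime, by Fermat 6^(-1) ≡ 6^{35} ≡ 31 (mod 37). Verify: 6 × 31 = 186 ≡ 1 (mod 37)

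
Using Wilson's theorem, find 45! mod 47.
(46)! = (45)! × (46) ≡ -1 (mod 47). So (45)! ≡ -1 × (46)^(-1) ≡ (-1)×(-1) = 1 (mod 47)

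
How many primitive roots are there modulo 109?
Number of primitive roots mod 109 = φ(p-1) = φ(108) = 36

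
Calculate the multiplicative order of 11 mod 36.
Powers of 11 mod 36: 11^1≡11, 11^2≡13, 11^3≡35, 11^4≡25, 11^5≡23, 11^6≡1. Order = 6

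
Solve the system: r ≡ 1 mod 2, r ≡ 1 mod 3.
M = 2 × 3 = 6. M₁ = 3, y₁ ≡ 1 mod 2. M₂ = 2, y₂ ≡ 2 mod 3. r = 1×3×1 + 1×2×2 ≡ 1 mod 6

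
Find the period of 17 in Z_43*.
Powers of 17 mod 43: 17^1≡17, 17^2≡31, 17^3≡11, 17^4≡15, 17^5≡40, 17^6≡35, 17^7≡36, 17^8≡10, 17^9≡41, 17^10≡9, 17^11≡24, 17^12≡21, 17^13≡13, 17^14≡6, 17^15≡16, 17^16≡14, 17^17≡23, 17^18≡4, 17^19≡25, 17^20≡38, 17^21≡1. So the order of 17 is 21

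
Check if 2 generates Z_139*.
ord_139(2) divides 138. For each prime q|138: 2^{69}≡138, 2^{46}≡96, 2^{6}≡64, none ≡ 1. So 2 has order 138 and is a primitive root mod 139.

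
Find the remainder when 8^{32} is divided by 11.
By Fermat: 8^{10} ≡ 1 (mod 11). 32 = 3×10 + 2. So 8^{32} ≡ 8^{2} ≡ 9 (mod 11)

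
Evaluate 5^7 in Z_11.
By repeated squaring (mod 11): 5^{1}≡5, 5^{2}≡3, 5^{4}≡9. Then 5^{7} = 5^{4+2+1} ≡ 9 × 3 × 5 ≡ 3 (mod 11)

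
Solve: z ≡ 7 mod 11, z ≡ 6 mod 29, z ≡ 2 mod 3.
M = 11 × 29 × 3 = 957. M₁ = 87, y₁ ≡ 10 mod 11. M₂ = 33, y₂ ≡ 22 mod 29. M₃ = 319, y₃ ≡ 1 mod 3. z = 7×87×10 + 6×33×22 + 2×319×1 ≡ 557 mod 957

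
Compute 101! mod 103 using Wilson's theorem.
(102)! = (101)! × (102) ≡ -1 mod 103. So (101)! ≡ -1 × (102)^(-1) ≡ (-1)×(-1) = 1 mod 103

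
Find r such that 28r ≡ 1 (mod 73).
Since 73 is prime, by Fermat 28^(-1) ≡ 28^{71} ≡ 60 (mod 73). Verify: 28 × 60 = 1680 ≡ 1 (mod 73)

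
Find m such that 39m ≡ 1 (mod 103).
Since 103 is prime, by Fermat 39^(-1) ≡ 39^{101} ≡ 37 (mod 103). Verify: 39 × 37 = 1443 ≡ 1 (mod 103)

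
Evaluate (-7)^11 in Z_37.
By repeated squaring (mod 37): (-7)^{1}≡30, (-7)^{2}≡12, (-7)^{4}≡33, (-7)^{8}≡16. Then (-7)^{11} = (-7)^{8+2+1} ≡ 16 × 12 × 30 ≡ 25 (mod 37)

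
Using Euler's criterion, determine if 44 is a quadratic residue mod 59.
By Euler's criterion: 44^{29} ≡ 58 mod 59. Since this equals -1 (≡ 58), 44 is not a QR.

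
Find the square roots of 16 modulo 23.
The square roots of 16 mod 23 are 4 and 19. Verify: 4² = 16 ≡ 16 mod 23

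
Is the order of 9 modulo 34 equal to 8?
Powers of 9 mod 34: 9^1≡9, 9^2≡13, 9^3≡15, 9^4≡33, 9^5≡25, 9^6≡21, 9^7≡19, 9^8≡1. First k with 9^k≡1 is k=8. Yes, ord_34(9) = 8.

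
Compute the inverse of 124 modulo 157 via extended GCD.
Extended GCD: 124(19) + 157(-15) = 1. So 124^(-1) ≡ 19 mod 157. Verify: 124 × 19 = 2356 ≡ 1 mod 157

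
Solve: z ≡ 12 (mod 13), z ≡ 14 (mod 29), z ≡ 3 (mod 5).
M = 13 × 29 × 5 = 1885. M₁ = 145, y₁ ≡ 7 (mod 13). M₂ = 65, y₂ ≡ 25 (mod 29). M₃ = 377, y₃ ≡ 3 (mod 5). z = 12×145×7 + 14×65×25 + 3×377×3 ≡ 623 (mod 1885)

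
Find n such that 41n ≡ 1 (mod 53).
Since 53 is prime, by Fermat 41^(-1) ≡ 41^{51} ≡ 22 (mod 53). Verify: 41 × 22 = 902 ≡ 1 (mod 53)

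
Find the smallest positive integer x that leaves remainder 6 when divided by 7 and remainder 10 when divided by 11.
M = 7 × 11 = 77. M₁ = 11, y₁ ≡ 2 mod 7. M₂ = 7, y₂ ≡ 8 mod 11. x = 6×11×2 + 10×7×8 ≡ 76 mod 77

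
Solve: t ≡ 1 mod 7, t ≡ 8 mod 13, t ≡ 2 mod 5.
M = 7 × 13 × 5 = 455. M₁ = 65, y₁ ≡ 4 mod 7. M₂ = 35, y₂ ≡ 3 mod 13. M₃ = 91, y₃ ≡ 1 mod 5. t = 1×65×4 + 8×35×3 + 2×91×1 ≡ 372 mod 455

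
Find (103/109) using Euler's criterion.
(103/109) = 103^{54} mod 109 = -1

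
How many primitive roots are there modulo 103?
Number of primitive roots mod 103 = φ(p-1) = φ(102) = 32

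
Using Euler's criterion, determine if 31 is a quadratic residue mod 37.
By Euler's criterion: 31^{18} ≡ 36 (mod 37). Since this equals -1 (≡ 36), 31 is not a QR.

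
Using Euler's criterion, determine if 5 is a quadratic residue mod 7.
By Euler's criterion: 5^{3} ≡ 6 mod 7. Since this equals -1 (≡ 6), 5 is not a QR.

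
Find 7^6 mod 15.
By repeated squaring mod 15: 7^{1}≡7, 7^{2}≡4, 7^{4}≡1. Then 7^{6} = 7^{4+2} ≡ 1 × 4 ≡ 4 mod 15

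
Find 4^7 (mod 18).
By repeated squaring (mod 18): 4^{1}≡4, 4^{2}≡16, 4^{4}≡4. Then 4^{7} = 4^{4+2+1} ≡ 4 × 16 × 4 ≡ 4 (mod 18)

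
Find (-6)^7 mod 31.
By repeated squaring mod 31: (-6)^{1}≡25, (-6)^{2}≡5, (-6)^{4}≡25. Then (-6)^{7} = (-6)^{4+2+1} ≡ 25 × 5 × 25 ≡ 25 mod 31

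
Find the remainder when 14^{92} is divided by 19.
By Fermat: 14^{18} ≡ 1 (mod 19). 92 = 5×18 + 2. So 14^{92} ≡ 14^{2} ≡ 6 (mod 19)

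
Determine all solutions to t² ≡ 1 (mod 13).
The square roots of 1 mod 13 are 1 and 12. Verify: 1² = 1 ≡ 1 (mod 13)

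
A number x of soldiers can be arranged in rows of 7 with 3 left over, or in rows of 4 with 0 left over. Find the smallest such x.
M = 7 × 4 = 28. M₁ = 4, y₁ ≡ 2 mod 7. M₂ = 7, y₂ ≡ 3 mod 4. x = 3×4×2 + 0×7×3 ≡ 24 mod 28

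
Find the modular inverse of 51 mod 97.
Since 97 is prime, by Fermat 51^(-1) ≡ 51^{95} ≡ 78 (mod 97). Verify: 51 × 78 = 3978 ≡ 1 (mod 97)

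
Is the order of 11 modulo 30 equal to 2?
Powers of 11 mod 30: 11^1≡11, 11^2≡1. First k with 11^k≡1 is k=2. Yes, ord_30(11) = 2.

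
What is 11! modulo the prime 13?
(12)! = (11)! × (12) ≡ -1 mod 13. So (11)! ≡ -1 × (12)^(-1) ≡ (-1)×(-1) = 1 mod 13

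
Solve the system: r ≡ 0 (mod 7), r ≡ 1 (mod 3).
M = 7 × 3 = 21. M₁ = 3, y₁ ≡ 5 (mod 7). M₂ = 7, y₂ ≡ 1 (mod 3). r = 0×3×5 + 1×7×1 ≡ 7 (mod 21)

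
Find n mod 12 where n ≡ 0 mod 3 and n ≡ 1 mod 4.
M = 3 × 4 = 12. M₁ = 4, y₁ ≡ 1 mod 3. M₂ = 3, y₂ ≡ 3 mod 4. n = 0×4×1 + 1×3×3 ≡ 9 mod 12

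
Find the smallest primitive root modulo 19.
g = 2. Powers: [2, 4, 8, 16, 13, 7, ...] generates all 18 non-zero residues.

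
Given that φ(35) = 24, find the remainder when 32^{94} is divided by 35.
By Euler: 32^{24} ≡ 1 (mod 35) since gcd(32, 35) = 1. 94 = 3×24 + 22. So 32^{94} ≡ 32^{22} ≡ 4 (mod 35)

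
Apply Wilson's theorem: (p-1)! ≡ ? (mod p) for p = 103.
By Wilson's theorem, (102)! ≡ -1 ≡ 102 (mod 103)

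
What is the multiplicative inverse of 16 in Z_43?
Since 43 is prime, by Fermat 16^(-1) ≡ 16^{41} ≡ 35 mod 43. Verify: 16 × 35 = 560 ≡ 1 mod 43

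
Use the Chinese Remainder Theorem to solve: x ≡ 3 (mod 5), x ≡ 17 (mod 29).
M = 5 × 29 = 145. M₁ = 29, y₁ ≡ 4 (mod 5). M₂ = 5, y₂ ≡ 6 (mod 29). x = 3×29×4 + 17×5×6 ≡ 133 (mod 145)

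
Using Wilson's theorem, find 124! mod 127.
(126)! = (124)! × (125) × (126) ≡ -1 mod 127. So (124)! ≡ -1 × [(126)(125)]^(-1) ≡ 63 mod 127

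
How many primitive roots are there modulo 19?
There are φ(19-1) = φ(18) = 6 primitive roots modulo 19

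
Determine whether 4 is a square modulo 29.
By Euler's criterion: 4^{14} ≡ 1 mod 29. Since this equals 1, 4 is a QR.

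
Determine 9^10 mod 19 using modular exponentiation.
By repeated squaring (mod 19): 9^{1}≡9, 9^{2}≡5, 9^{4}≡6, 9^{8}≡17. Then 9^{10} = 9^{8+2} ≡ 17 × 5 ≡ 9 (mod 19)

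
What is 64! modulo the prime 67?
(66)! = (64)! × (65) × (66) ≡ -1 (mod 67). So (64)! ≡ -1 × [(66)(65)]^(-1) ≡ 33 (mod 67)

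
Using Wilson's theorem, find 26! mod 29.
(28)! = (26)! × (27) × (28) ≡ -1 (mod 29). So (26)! ≡ -1 × [(28)(27)]^(-1) ≡ 14 (mod 29)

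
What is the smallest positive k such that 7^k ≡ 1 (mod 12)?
Powers of 7 mod 12: 7^1≡7, 7^2≡1. So the order of 7 is 2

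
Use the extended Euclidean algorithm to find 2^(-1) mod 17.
Extended GCD: 2(-8) + 17(1) = 1. So 2^(-1) ≡ -8 ≡ 9 (mod 17). Verify: 2 × 9 = 18 ≡ 1 (mod 17)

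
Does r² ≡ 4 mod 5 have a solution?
By Euler's criterion: 4^{2} ≡ 1 mod 5. Since this equals 1, 4 is a QR.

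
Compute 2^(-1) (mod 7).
Since 7 is prime, by Fermat 2^(-1) ≡ 2^{5} ≡ 4 (mod 7). Verify: 2 × 4 = 8 ≡ 1 (mod 7)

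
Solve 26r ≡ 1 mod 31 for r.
Since 31 is prime, by Fermat 26^(-1) ≡ 26^{29} ≡ 6 mod 31. Verify: 26 × 6 = 156 ≡ 1 mod 31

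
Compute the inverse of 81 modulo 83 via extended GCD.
Extended GCD: 81(41) + 83(-40) = 1. So 81^(-1) ≡ 41 mod 83. Verify: 81 × 41 = 3321 ≡ 1 mod 83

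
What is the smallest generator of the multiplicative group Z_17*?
g = 3. For each prime q|16: 3^{8}≡16, none ≡ 1, so ord_17(3) = 16 and 3 is a primitive root.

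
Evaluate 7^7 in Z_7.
By repeated squaring (mod 7): 7^{1}≡0, 7^{2}≡0, 7^{4}≡0. Then 7^{7} = 7^{4+2+1} ≡ 0 × 0 × 0 ≡ 0 (mod 7)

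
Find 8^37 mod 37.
Using Fermat: 8^{36} ≡ 1 mod 37. 37 ≡ 1 mod 36. So 8^{37} ≡ 8^{1} ≡ 8 mod 37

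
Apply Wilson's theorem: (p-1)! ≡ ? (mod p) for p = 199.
By Wilson's theorem, (198)! ≡ -1 ≡ 198 mod 199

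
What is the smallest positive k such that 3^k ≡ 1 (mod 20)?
Powers of 3 mod 20: 3^1≡3, 3^2≡9, 3^3≡7, 3^4≡1. Order = 4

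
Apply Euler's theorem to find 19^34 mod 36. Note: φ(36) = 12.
By Euler: 19^{12} ≡ 1 mod 36 since gcd(19, 36) = 1. 34 = 2×12 + 10. So 19^{34} ≡ 19^{10} ≡ 1 mod 36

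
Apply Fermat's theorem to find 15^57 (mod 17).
By Fermat: 15^{16} ≡ 1 (mod 17). 57 = 3×16 + 9. So 15^{57} ≡ 15^{9} ≡ 15 (mod 17)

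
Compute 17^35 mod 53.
By repeated squaring mod 53: 17^{1}≡17, 17^{2}≡24, 17^{4}≡46, 17^{8}≡49, 17^{16}≡16, 17^{32}≡44. Then 17^{35} = 17^{32+2+1} ≡ 44 × 24 × 17 ≡ 38 mod 53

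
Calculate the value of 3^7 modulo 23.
By repeated squaring (mod 23): 3^{1}≡3, 3^{2}≡9, 3^{4}≡12. Then 3^{7} = 3^{4+2+1} ≡ 12 × 9 × 3 ≡ 2 (mod 23)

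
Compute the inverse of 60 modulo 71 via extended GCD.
Extended GCD: 60(-13) + 71(11) = 1. So 60^(-1) ≡ -13 ≡ 58 (mod 71). Verify: 60 × 58 = 3480 ≡ 1 (mod 71)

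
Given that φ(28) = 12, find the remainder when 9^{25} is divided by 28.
By Euler: 9^{12} ≡ 1 mod 28 since gcd(9, 28) = 1. 25 = 2×12 + 1. So 9^{25} ≡ 9^{1} ≡ 9 mod 28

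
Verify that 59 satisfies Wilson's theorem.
(58)! mod 59 = 58. Since this equals -1 mod 59, Wilson confirms 59 is prime.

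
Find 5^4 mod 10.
5^{4} = 625 ≡ 5 mod 10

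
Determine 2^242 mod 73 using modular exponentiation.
Using Fermat: 2^{72} ≡ 1 (mod 73). 242 ≡ 26 (mod 72). So 2^{242} ≡ 2^{26} ≡ 37 (mod 73)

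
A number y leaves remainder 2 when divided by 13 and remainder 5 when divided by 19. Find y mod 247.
M = 13 × 19 = 247. M₁ = 19, y₁ ≡ 11 mod 13. M₂ = 13, y₂ ≡ 3 mod 19. y = 2×19×11 + 5×13×3 ≡ 119 mod 247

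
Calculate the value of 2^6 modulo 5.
Using Fermat: 2^{4} ≡ 1 mod 5. 6 ≡ 2 mod 4. So 2^{6} ≡ 2^{2} ≡ 4 mod 5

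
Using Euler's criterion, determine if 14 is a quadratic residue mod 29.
By Euler's criterion: 14^{14} ≡ 28 (mod 29). Since this equals -1 (≡ 28), 14 is not a QR.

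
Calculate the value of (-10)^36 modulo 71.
By repeated squaring (mod 71): (-10)^{1}≡61, (-10)^{2}≡29, (-10)^{4}≡60, (-10)^{8}≡50, (-10)^{16}≡15, (-10)^{32}≡12. Then (-10)^{36} = (-10)^{32+4} ≡ 12 × 60 ≡ 10 (mod 71)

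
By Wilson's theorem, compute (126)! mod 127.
By Wilson's theorem, (126)! ≡ -1 ≡ 126 mod 127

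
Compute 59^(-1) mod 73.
Since 73 is prime, by Fermat 59^(-1) ≡ 59^{71} ≡ 26 mod 73. Verify: 59 × 26 = 1534 ≡ 1 mod 73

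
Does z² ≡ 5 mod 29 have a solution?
By Euler's criterion: 5^{14} ≡ 1 mod 29. Since this equals 1, 5 is a QR.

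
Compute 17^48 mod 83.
By repeated squaring (mod 83): 17^{1}≡17, 17^{2}≡40, 17^{4}≡23, 17^{8}≡31, 17^{16}≡48, 17^{32}≡63. Then 17^{48} = 17^{32+16} ≡ 63 × 48 ≡ 36 (mod 83)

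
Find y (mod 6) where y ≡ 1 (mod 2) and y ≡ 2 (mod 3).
M = 2 × 3 = 6. M₁ = 3, y₁ ≡ 1 (mod 2). M₂ = 2, y₂ ≡ 2 (mod 3). y = 1×3×1 + 2×2×2 ≡ 5 (mod 6)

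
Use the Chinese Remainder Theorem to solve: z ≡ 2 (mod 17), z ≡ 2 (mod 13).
M = 17 × 13 = 221. M₁ = 13, y₁ ≡ 4 (mod 17). M₂ = 17, y₂ ≡ 10 (mod 13). z = 2×13×4 + 2×17×10 ≡ 2 (mod 221)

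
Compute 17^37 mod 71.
By repeated squaring (mod 71): 17^{1}≡17, 17^{2}≡5, 17^{4}≡25, 17^{8}≡57, 17^{16}≡54, 17^{32}≡5. Then 17^{37} = 17^{32+4+1} ≡ 5 × 25 × 17 ≡ 66 (mod 71)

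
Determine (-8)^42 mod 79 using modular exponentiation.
By repeated squaring mod 79: (-8)^{1}≡71, (-8)^{2}≡64, (-8)^{4}≡67, (-8)^{8}≡65, (-8)^{16}≡38, (-8)^{32}≡22. Then (-8)^{42} = (-8)^{32+8+2} ≡ 22 × 65 × 64 ≡ 38 mod 79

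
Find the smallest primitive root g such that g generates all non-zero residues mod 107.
g = 2. Powers: [2, 4, 8, 16, 32, 64, 21, 42, ...] generates all 106 non-zero residues.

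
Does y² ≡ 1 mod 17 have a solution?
By Euler's criterion: 1^{8} ≡ 1 mod 17. Since this equals 1, 1 is a QR.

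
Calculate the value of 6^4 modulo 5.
6^{4} = 1296 ≡ 1 (mod 5)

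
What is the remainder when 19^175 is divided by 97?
Using Fermat: 19^{96} ≡ 1 mod 97. 175 ≡ 79 mod 96. So 19^{175} ≡ 19^{79} ≡ 51 mod 97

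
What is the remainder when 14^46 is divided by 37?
Using Fermat: 14^{36} ≡ 1 mod 37. 46 ≡ 10 mod 36. So 14^{46} ≡ 14^{10} ≡ 27 mod 37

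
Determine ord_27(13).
Powers of 13 mod 27: 13^1≡13, 13^2≡7, 13^3≡10, 13^4≡22, 13^5≡16, 13^6≡19, 13^7≡4, 13^8≡25, 13^9≡1. So the order of 13 is 9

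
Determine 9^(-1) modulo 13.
Since 13 is prime, by Fermat 9^(-1) ≡ 9^{11} ≡ 3 (mod 13). Verify: 9 × 3 = 27 ≡ 1 (mod 13)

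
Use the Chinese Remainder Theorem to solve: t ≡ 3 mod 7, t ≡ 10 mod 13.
M = 7 × 13 = 91. M₁ = 13, y₁ ≡ 6 mod 7. M₂ = 7, y₂ ≡ 2 mod 13. t = 3×13×6 + 10×7×2 ≡ 10 mod 91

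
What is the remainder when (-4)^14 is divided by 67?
By repeated squaring (mod 67): (-4)^{1}≡63, (-4)^{2}≡16, (-4)^{4}≡55, (-4)^{8}≡10. Then (-4)^{14} = (-4)^{8+4+2} ≡ 10 × 55 × 16 ≡ 23 (mod 67)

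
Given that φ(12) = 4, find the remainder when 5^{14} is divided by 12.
By Euler: 5^{4} ≡ 1 mod 12 since gcd(5, 12) = 1. 14 = 3×4 + 2. So 5^{14} ≡ 5^{2} ≡ 1 mod 12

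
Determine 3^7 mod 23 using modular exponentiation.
By repeated squaring (mod 23): 3^{1}≡3, 3^{2}≡9, 3^{4}≡12. Then 3^{7} = 3^{4+2+1} ≡ 12 × 9 × 3 ≡ 2 (mod 23)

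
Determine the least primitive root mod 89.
g = 3. Powers: [3, 9, 27, 81, 65, 17, 51, ...] generates all 88 non-zero residues.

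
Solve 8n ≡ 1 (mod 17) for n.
Since 17 is prime, by Fermat 8^(-1) ≡ 8^{15} ≡ 15 (mod 17). Verify: 8 × 15 = 120 ≡ 1 (mod 17)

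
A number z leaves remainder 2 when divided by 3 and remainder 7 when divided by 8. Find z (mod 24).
M = 3 × 8 = 24. M₁ = 8, y₁ ≡ 2 (mod 3). M₂ = 3, y₂ ≡ 3 (mod 8). z = 2×8×2 + 7×3×3 ≡ 23 (mod 24)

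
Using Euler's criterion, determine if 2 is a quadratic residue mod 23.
By Euler's criterion: 2^{11} ≡ 1 (mod 23). Since this equals 1, 2 is a QR.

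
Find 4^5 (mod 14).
By repeated squaring (mod 14): 4^{1}≡4, 4^{2}≡2, 4^{4}≡4. Then 4^{5} = 4^{4+1} ≡ 4 × 4 ≡ 2 (mod 14)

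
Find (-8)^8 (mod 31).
By repeated squaring (mod 31): (-8)^{1}≡23, (-8)^{2}≡2, (-8)^{4}≡4, (-8)^{8}≡16. So (-8)^{8} ≡ 16 (mod 31)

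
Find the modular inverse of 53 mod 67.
Since 67 is prime, by Fermat 53^(-1) ≡ 53^{65} ≡ 43 mod 67. Verify: 53 × 43 = 2279 ≡ 1 mod 67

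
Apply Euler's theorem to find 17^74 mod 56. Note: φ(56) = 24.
By Euler: 17^{24} ≡ 1 mod 56 since gcd(17, 56) = 1. 74 = 3×24 + 2. So 17^{74} ≡ 17^{2} ≡ 9 mod 56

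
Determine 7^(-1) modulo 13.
Since 13 is prime, by Fermat 7^(-1) ≡ 7^{11} ≡ 2 (mod 13). Verify: 7 × 2 = 14 ≡ 1 (mod 13)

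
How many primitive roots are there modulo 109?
Number of primitive roots mod 109 = φ(p-1) = φ(108) = 36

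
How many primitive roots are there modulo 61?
There are φ(61-1) = φ(60) = 16 primitive roots modulo 61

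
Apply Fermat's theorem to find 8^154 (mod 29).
By Fermat: 8^{28} ≡ 1 (mod 29). 154 = 5×28 + 14. So 8^{154} ≡ 8^{14} ≡ 28 (mod 29)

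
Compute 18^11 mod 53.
By repeated squaring (mod 53): 18^{1}≡18, 18^{2}≡6, 18^{4}≡36, 18^{8}≡24. Then 18^{11} = 18^{8+2+1} ≡ 24 × 6 × 18 ≡ 48 (mod 53)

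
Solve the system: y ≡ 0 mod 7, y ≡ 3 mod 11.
M = 7 × 11 = 77. M₁ = 11, y₁ ≡ 2 mod 7. M₂ = 7, y₂ ≡ 8 mod 11. y = 0×11×2 + 3×7×8 ≡ 14 mod 77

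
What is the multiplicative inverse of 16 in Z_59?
Since 59 is prime, by Fermat 16^(-1) ≡ 16^{57} ≡ 48 mod 59. Verify: 16 × 48 = 768 ≡ 1 mod 59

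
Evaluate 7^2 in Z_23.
7^{2} = 49 ≡ 3 (mod 23)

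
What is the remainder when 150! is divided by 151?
By Wilson's theorem, (150)! ≡ -1 ≡ 150 (mod 151)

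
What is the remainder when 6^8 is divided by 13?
By repeated squaring mod 13: 6^{1}≡6, 6^{2}≡10, 6^{4}≡9, 6^{8}≡3. So 6^{8} ≡ 3 mod 13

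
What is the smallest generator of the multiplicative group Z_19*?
g = 2. Powers: [2, 4, 8, 16, 13, 7, 14, 9, 18, 17, ...] generates all 18 non-zero residues.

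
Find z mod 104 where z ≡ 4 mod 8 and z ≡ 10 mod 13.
M = 8 × 13 = 104. M₁ = 13, y₁ ≡ 5 mod 8. M₂ = 8, y₂ ≡ 5 mod 13. z = 4×13×5 + 10×8×5 ≡ 36 mod 104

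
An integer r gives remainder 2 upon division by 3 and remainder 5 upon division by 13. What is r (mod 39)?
M = 3 × 13 = 39. M₁ = 13, y₁ ≡ 1 (mod 3). M₂ = 3, y₂ ≡ 9 (mod 13). r = 2×13×1 + 5×3×9 ≡ 5 (mod 39)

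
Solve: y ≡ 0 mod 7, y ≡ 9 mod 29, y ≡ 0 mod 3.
M = 7 × 29 × 3 = 609. M₁ = 87, y₁ ≡ 5 mod 7. M₂ = 21, y₂ ≡ 18 mod 29. M₃ = 203, y₃ ≡ 2 mod 3. y = 0×87×5 + 9×21×18 + 0×203×2 ≡ 357 mod 609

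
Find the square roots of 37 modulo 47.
The square roots of 37 mod 47 are 32 and 15. Verify: 32² = 1024 ≡ 37 mod 47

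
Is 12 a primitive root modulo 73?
12^{36} ≡ 1 mod 73 and 36 < 72, so ord_73(12) = 36 ≠ 72 and 12 is not a primitive root.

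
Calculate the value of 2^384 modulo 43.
Using Fermat: 2^{42} ≡ 1 (mod 43). 384 ≡ 6 (mod 42). So 2^{384} ≡ 2^{6} ≡ 21 (mod 43)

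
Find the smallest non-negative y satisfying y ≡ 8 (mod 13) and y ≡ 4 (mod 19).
M = 13 × 19 = 247. M₁ = 19, y₁ ≡ 11 (mod 13). M₂ = 13, y₂ ≡ 3 (mod 19). y = 8×19×11 + 4×13×3 ≡ 99 (mod 247)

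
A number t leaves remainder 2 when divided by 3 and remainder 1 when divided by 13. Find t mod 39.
M = 3 × 13 = 39. M₁ = 13, y₁ ≡ 1 mod 3. M₂ = 3, y₂ ≡ 9 mod 13. t = 2×13×1 + 1×3×9 ≡ 14 mod 39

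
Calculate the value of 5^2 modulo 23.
5^{2} = 25 ≡ 2 (mod 23)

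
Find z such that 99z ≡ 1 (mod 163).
Since 163 is prime, by Fermat 99^(-1) ≡ 99^{161} ≡ 28 (mod 163). Verify: 99 × 28 = 2772 ≡ 1 (mod 163)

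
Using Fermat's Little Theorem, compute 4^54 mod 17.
By Fermat: 4^{16} ≡ 1 (mod 17). 54 = 3×16 + 6. So 4^{54} ≡ 4^{6} ≡ 16 (mod 17)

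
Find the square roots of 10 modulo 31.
The square roots of 10 mod 31 are 14 and 17. Verify: 14² = 196 ≡ 10 mod 31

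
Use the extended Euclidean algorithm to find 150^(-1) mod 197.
Extended GCD: 150(88) + 197(-67) = 1. So 150^(-1) ≡ 88 mod 197. Verify: 150 × 88 = 13200 ≡ 1 mod 197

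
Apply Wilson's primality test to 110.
(109)! mod 110 = 0. Since 0 ≢ -1 mod 110, 110 is not prime.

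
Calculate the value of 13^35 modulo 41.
By repeated squaring mod 41: 13^{1}≡13, 13^{2}≡5, 13^{4}≡25, 13^{8}≡10, 13^{16}≡18, 13^{32}≡37. Then 13^{35} = 13^{32+2+1} ≡ 37 × 5 × 13 ≡ 27 mod 41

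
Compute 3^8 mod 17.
By repeated squaring (mod 17): 3^{1}≡3, 3^{2}≡9, 3^{4}≡13, 3^{8}≡16. So 3^{8} ≡ 16 (mod 17)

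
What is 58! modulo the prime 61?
(60)! = (58)! × (59) × (60) ≡ -1 (mod 61). So (58)! ≡ -1 × [(60)(59)]^(-1) ≡ 30 (mod 61)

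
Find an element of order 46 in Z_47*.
5 has order 46 mod 47 since 5^{46} ≡ 1 (mod 47) and no smaller power works.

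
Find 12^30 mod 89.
By repeated squaring mod 89: 12^{1}≡12, 12^{2}≡55, 12^{4}≡88, 12^{8}≡1, 12^{16}≡1. Then 12^{30} = 12^{16+8+4+2} ≡ 1 × 1 × 88 × 55 ≡ 34 mod 89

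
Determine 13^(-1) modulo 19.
Since 19 is prime, by Fermat 13^(-1) ≡ 13^{17} ≡ 3 mod 19. Verify: 13 × 3 = 39 ≡ 1 mod 19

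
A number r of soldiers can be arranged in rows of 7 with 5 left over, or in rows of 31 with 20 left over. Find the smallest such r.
M = 7 × 31 = 217. M₁ = 31, y₁ ≡ 5 (mod 7). M₂ = 7, y₂ ≡ 9 (mod 31). r = 5×31×5 + 20×7×9 ≡ 82 (mod 217)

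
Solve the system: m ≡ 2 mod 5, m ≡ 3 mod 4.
M = 5 × 4 = 20. M₁ = 4, y₁ ≡ 4 mod 5. M₂ = 5, y₂ ≡ 1 mod 4. m = 2×4×4 + 3×5×1 ≡ 7 mod 20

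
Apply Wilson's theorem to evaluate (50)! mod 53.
(52)! = (50)! × (51) × (52) ≡ -1 (mod 53). So (50)! ≡ -1 × [(52)(51)]^(-1) ≡ 26 (mod 53)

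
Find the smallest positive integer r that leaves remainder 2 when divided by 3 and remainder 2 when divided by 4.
M = 3 × 4 = 12. M₁ = 4, y₁ ≡ 1 mod 3. M₂ = 3, y₂ ≡ 3 mod 4. r = 2×4×1 + 2×3×3 ≡ 2 mod 12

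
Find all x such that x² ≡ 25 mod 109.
The square roots of 25 mod 109 are 5 and 104. Verify: 5² = 25 ≡ 25 mod 109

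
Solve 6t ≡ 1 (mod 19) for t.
Since 19 is prime, by Fermat 6^(-1) ≡ 6^{17} ≡ 16 (mod 19). Verify: 6 × 16 = 96 ≡ 1 (mod 19)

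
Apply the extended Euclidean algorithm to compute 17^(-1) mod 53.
Extended GCD: 17(25) + 53(-8) = 1. So 17^(-1) ≡ 25 (mod 53). Verify: 17 × 25 = 425 ≡ 1 (mod 53)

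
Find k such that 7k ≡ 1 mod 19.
Since 19 is prime, by Fermat 7^(-1) ≡ 7^{17} ≡ 11 mod 19. Verify: 7 × 11 = 77 ≡ 1 mod 19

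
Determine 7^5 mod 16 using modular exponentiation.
By repeated squaring (mod 16): 7^{1}≡7, 7^{2}≡1, 7^{4}≡1. Then 7^{5} = 7^{4+1} ≡ 1 × 7 ≡ 7 (mod 16)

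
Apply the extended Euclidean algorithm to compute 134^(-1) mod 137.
Extended GCD: 134(-46) + 137(45) = 1. So 134^(-1) ≡ -46 ≡ 91 (mod 137). Verify: 134 × 91 = 12194 ≡ 1 (mod 137)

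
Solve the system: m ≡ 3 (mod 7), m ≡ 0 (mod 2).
M = 7 × 2 = 14. M₁ = 2, y₁ ≡ 4 (mod 7). M₂ = 7, y₂ ≡ 1 (mod 2). m = 3×2×4 + 0×7×1 ≡ 10 (mod 14)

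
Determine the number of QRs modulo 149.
For prime 149, there are (p-1)/2 = (149-1)/2 = 74 quadratic residues (excluding 0).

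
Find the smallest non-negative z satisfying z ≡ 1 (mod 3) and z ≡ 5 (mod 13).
M = 3 × 13 = 39. M₁ = 13, y₁ ≡ 1 (mod 3). M₂ = 3, y₂ ≡ 9 (mod 13). z = 1×13×1 + 5×3×9 ≡ 31 (mod 39)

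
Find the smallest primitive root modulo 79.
g = 3. For each prime q|78: 3^{39}≡78, 3^{26}≡23, 3^{6}≡18, none ≡ 1, so ord_79(3) = 78 and 3 is a primitive root.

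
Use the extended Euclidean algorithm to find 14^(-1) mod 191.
Extended GCD: 14(41) + 191(-3) = 1. So 14^(-1) ≡ 41 (mod 191). Verify: 14 × 41 = 574 ≡ 1 (mod 191)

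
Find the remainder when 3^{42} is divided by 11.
By Fermat: 3^{10} ≡ 1 (mod 11). 42 = 4×10 + 2. So 3^{42} ≡ 3^{2} ≡ 9 (mod 11)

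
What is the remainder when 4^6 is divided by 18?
By repeated squaring (mod 18): 4^{1}≡4, 4^{2}≡16, 4^{4}≡4. Then 4^{6} = 4^{4+2} ≡ 4 × 16 ≡ 10 (mod 18)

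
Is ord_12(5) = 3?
Powers of 5 mod 12: 5^1≡5, 5^2≡1. Already 5^2≡1, so the order is 2 < 3. No, the actual order is 2.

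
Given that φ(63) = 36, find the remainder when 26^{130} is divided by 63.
By Euler: 26^{36} ≡ 1 (mod 63) since gcd(26, 63) = 1. 130 = 3×36 + 22. So 26^{130} ≡ 26^{22} ≡ 37 (mod 63)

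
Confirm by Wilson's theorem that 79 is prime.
(78)! mod 79 = 78. Since this equals -1 (mod 79), Wilson confirms 79 is prime.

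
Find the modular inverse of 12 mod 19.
Since 19 is prime, by Fermat 12^(-1) ≡ 12^{17} ≡ 8 mod 19. Verify: 12 × 8 = 96 ≡ 1 mod 19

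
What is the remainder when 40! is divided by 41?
By Wilson's theorem, (40)! ≡ -1 ≡ 40 mod 41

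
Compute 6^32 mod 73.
By repeated squaring (mod 73): 6^{1}≡6, 6^{2}≡36, 6^{4}≡55, 6^{8}≡32, 6^{16}≡2, 6^{32}≡4. So 6^{32} ≡ 4 (mod 73)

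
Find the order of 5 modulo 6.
Powers of 5 mod 6: 5^1≡5, 5^2≡1. ord_6(5) = 2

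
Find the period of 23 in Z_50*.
Powers of 23 mod 50: 23^1≡23, 23^2≡29, 23^3≡17, 23^4≡41, 23^5≡43, 23^6≡39, 23^7≡47, 23^8≡31, 23^9≡13, 23^10≡49, 23^11≡27, 23^12≡21, 23^13≡33, 23^14≡9, 23^15≡7, 23^16≡11, 23^17≡3, 23^18≡19, 23^19≡37, 23^20≡1. So the order of 23 is 20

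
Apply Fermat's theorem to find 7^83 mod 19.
By Fermat: 7^{18} ≡ 1 mod 19. 83 = 4×18 + 11. So 7^{83} ≡ 7^{11} ≡ 11 mod 19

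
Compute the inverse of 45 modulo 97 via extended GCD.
Extended GCD: 45(-28) + 97(13) = 1. So 45^(-1) ≡ -28 ≡ 69 mod 97. Verify: 45 × 69 = 3105 ≡ 1 mod 97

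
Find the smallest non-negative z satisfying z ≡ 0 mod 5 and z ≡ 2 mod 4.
M = 5 × 4 = 20. M₁ = 4, y₁ ≡ 4 mod 5. M₂ = 5, y₂ ≡ 1 mod 4. z = 0×4×4 + 2×5×1 ≡ 10 mod 20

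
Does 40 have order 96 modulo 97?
ord_97(40) divides 96. For each prime q|96: 40^{48}≡96, 40^{32}≡35, none ≡ 1. So 40 has order 96 and is a primitive root mod 97.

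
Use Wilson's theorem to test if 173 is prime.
(172)! mod 173 = 172. Since 172 ≡ -1 mod 173, 173 is prime.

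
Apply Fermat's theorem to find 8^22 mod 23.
By Fermat's Little Theorem, 8^{22} ≡ 1 mod 23 since 23 is prime and gcd(8, 23) = 1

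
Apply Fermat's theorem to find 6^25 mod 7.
By Fermat: 6^{6} ≡ 1 mod 7. 25 = 4×6 + 1. So 6^{25} ≡ 6^{1} ≡ 6 mod 7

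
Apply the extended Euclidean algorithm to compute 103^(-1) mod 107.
Extended GCD: 103(-27) + 107(26) = 1. So 103^(-1) ≡ -27 ≡ 80 (mod 107). Verify: 103 × 80 = 8240 ≡ 1 (mod 107)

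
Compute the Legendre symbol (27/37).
(27/37) = 27^{18} mod 37 = 1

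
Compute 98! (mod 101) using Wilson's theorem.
(100)! = (98)! × (99) × (100) ≡ -1 (mod 101). So (98)! ≡ -1 × [(100)(99)]^(-1) ≡ 50 (mod 101)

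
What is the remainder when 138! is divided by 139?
By Wilson's theorem, (138)! ≡ -1 ≡ 138 mod 139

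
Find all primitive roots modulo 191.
There are φ(190) = 72 primitive roots mod 191: {19, 21, 22, 28, 29, 33, 35, 42, 44, 47, 53, 56, 57, 58, 61, 62, 63, 71, 73, 74, 76, 83, 87, 88, 89, 91, 93, 94, 95, 99, 101, 105, 106, 110, 111, 112, 113, 114, 116, 119, 123, 124, 126, 127, 131, 132, 137, 140, 141, 143, 145, 146, 148, 151, 157, 164, 165, 167, 168, 171, 173, 174, 175, 176, 178, 179, 181, 182, 183, 187, 188, 189}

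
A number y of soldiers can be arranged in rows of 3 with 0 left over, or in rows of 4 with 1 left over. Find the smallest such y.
M = 3 × 4 = 12. M₁ = 4, y₁ ≡ 1 (mod 3). M₂ = 3, y₂ ≡ 3 (mod 4). y = 0×4×1 + 1×3×3 ≡ 9 (mod 12)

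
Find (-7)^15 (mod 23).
By repeated squaring (mod 23): (-7)^{1}≡16, (-7)^{2}≡3, (-7)^{4}≡9, (-7)^{8}≡12. Then (-7)^{15} = (-7)^{8+4+2+1} ≡ 12 × 9 × 3 × 16 ≡ 9 (mod 23)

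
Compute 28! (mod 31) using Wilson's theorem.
(30)! = (28)! × (29) × (30) ≡ -1 (mod 31). So (28)! ≡ -1 × [(30)(29)]^(-1) ≡ 15 (mod 31)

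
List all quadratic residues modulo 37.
QRs mod 37: {1, 3, 4, 7, 9, 10, 11, 12, 16, 21, 25, 26, 27, 28, 30, 33, 34, 36}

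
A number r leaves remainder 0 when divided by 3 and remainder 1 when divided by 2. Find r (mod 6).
M = 3 × 2 = 6. M₁ = 2, y₁ ≡ 2 (mod 3). M₂ = 3, y₂ ≡ 1 (mod 2). r = 0×2×2 + 1×3×1 ≡ 3 (mod 6)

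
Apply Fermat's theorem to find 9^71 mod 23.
By Fermat: 9^{22} ≡ 1 mod 23. 71 = 3×22 + 5. So 9^{71} ≡ 9^{5} ≡ 8 mod 23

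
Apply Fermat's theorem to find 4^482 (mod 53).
By Fermat: 4^{52} ≡ 1 (mod 53). 482 ≡ 14 (mod 52). So 4^{482} ≡ 4^{14} ≡ 49 (mod 53)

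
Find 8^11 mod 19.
By repeated squaring mod 19: 8^{1}≡8, 8^{2}≡7, 8^{4}≡11, 8^{8}≡7. Then 8^{11} = 8^{8+2+1} ≡ 7 × 7 × 8 ≡ 12 mod 19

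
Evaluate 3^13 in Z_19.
By repeated squaring mod 19: 3^{1}≡3, 3^{2}≡9, 3^{4}≡5, 3^{8}≡6. Then 3^{13} = 3^{8+4+1} ≡ 6 × 5 × 3 ≡ 14 mod 19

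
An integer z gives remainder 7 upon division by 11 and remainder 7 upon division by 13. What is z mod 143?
M = 11 × 13 = 143. M₁ = 13, y₁ ≡ 6 mod 11. M₂ = 11, y₂ ≡ 6 mod 13. z = 7×13×6 + 7×11×6 ≡ 7 mod 143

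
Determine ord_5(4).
Powers of 4 mod 5: 4^1≡4, 4^2≡1. Order = 2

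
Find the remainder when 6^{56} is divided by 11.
By Fermat: 6^{10} ≡ 1 mod 11. 56 = 5×10 + 6. So 6^{56} ≡ 6^{6} ≡ 5 mod 11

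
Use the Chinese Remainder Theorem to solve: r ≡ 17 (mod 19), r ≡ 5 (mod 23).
M = 19 × 23 = 437. M₁ = 23, y₁ ≡ 5 (mod 19). M₂ = 19, y₂ ≡ 17 (mod 23). r = 17×23×5 + 5×19×17 ≡ 74 (mod 437)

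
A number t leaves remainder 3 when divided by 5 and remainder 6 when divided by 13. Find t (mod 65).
M = 5 × 13 = 65. M₁ = 13, y₁ ≡ 2 (mod 5). M₂ = 5, y₂ ≡ 8 (mod 13). t = 3×13×2 + 6×5×8 ≡ 58 (mod 65)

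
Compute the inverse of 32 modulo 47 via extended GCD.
Extended GCD: 32(-22) + 47(15) = 1. So 32^(-1) ≡ -22 ≡ 25 mod 47. Verify: 32 × 25 = 800 ≡ 1 mod 47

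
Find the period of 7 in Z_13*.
Powers of 7 mod 13: 7^1≡7, 7^2≡10, 7^3≡5, 7^4≡9, 7^5≡11, 7^6≡12, 7^7≡6, 7^8≡3, 7^9≡8, 7^10≡4, 7^11≡2, 7^12≡1. So the order of 7 is 12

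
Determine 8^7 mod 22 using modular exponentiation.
By repeated squaring (mod 22): 8^{1}≡8, 8^{2}≡20, 8^{4}≡4. Then 8^{7} = 8^{4+2+1} ≡ 4 × 20 × 8 ≡ 2 (mod 22)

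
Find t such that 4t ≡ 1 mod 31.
Since 31 is prime, by Fermat 4^(-1) ≡ 4^{29} ≡ 8 mod 31. Verify: 4 × 8 = 32 ≡ 1 mod 31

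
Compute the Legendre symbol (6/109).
(6/109) = 6^{54} mod 109 = -1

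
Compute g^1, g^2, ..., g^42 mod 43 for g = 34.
34^1, 34^2, ..., 34^{42} mod 43: [34, 38, 2, 25, 33, 4, 7, 23, 8, 14, 3, 16, 28, 6, 32, 13, 12, 21, 26, 24, 42, 9, 5, 41, 18, 10, 39, 36, 20, 35, 29, 40, 27, 15, 37, 11, 30, 31, 22, 17, 19, 1]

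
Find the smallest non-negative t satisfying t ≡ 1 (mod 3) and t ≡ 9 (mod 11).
M = 3 × 11 = 33. M₁ = 11, y₁ ≡ 2 (mod 3). M₂ = 3, y₂ ≡ 4 (mod 11). t = 1×11×2 + 9×3×4 ≡ 31 (mod 33)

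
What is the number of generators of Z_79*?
Number of primitive roots mod 79 = φ(p-1) = φ(78) = 24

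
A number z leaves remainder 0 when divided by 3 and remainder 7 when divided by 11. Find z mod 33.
M = 3 × 11 = 33. M₁ = 11, y₁ ≡ 2 mod 3. M₂ = 3, y₂ ≡ 4 mod 11. z = 0×11×2 + 7×3×4 ≡ 18 mod 33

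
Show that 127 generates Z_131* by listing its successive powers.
127^1, 127^2, ..., 127^{130} mod 131: [127, 16, 67, 125, 24, 35, 122, 36, 118, 52, 54, 46, 78, 81, 69, 117, 56, 38, 110, 84, 57, 34, 126, 20, 51, 58, 30, 11, 87, 45, 82, 65, 2, 123, 32, 3, 119, 48, 70, 113, 72, 105, 104, 108, 92, 25, 31, 7, 103, 112, 76, 89, 37, 114, 68, 121, 40, 102, 116, 60, 22, 43, 90, 33, 130, 4, 115, 64, 6, 107, 96, 9, 95, 13, 79, 77, 85, 53, 50, 62, 14, 75, 93, 21, 47, 74, 97, 5, 111, 80, 73, 101, 120, 44, 86, 49, 66, 129, 8, 99, 128, 12, 83, 61, 18, 59, 26, 27, 23, 39, 106, 100, 124, 28, 19, 55, 42, 94, 17, 63, 10, 91, 29, 15, 71, 109, 88, 41, 98, 1]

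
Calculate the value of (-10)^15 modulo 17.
By repeated squaring (mod 17): (-10)^{1}≡7, (-10)^{2}≡15, (-10)^{4}≡4, (-10)^{8}≡16. Then (-10)^{15} = (-10)^{8+4+2+1} ≡ 16 × 4 × 15 × 7 ≡ 5 (mod 17)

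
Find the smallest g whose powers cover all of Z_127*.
g = 3. Powers: [3, 9, 27, 81, 116, 94, ...] generates all 126 non-zero residues.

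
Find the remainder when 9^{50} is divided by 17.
By Fermat: 9^{16} ≡ 1 (mod 17). 50 = 3×16 + 2. So 9^{50} ≡ 9^{2} ≡ 13 (mod 17)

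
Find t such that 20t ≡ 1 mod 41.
Since 41 is prime, by Fermat 20^(-1) ≡ 20^{39} ≡ 39 mod 41. Verify: 20 × 39 = 780 ≡ 1 mod 41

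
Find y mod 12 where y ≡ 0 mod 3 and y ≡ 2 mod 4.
M = 3 × 4 = 12. M₁ = 4, y₁ ≡ 1 mod 3. M₂ = 3, y₂ ≡ 3 mod 4. y = 0×4×1 + 2×3×3 ≡ 6 mod 12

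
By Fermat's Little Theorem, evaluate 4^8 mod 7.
By Fermat: 4^{6} ≡ 1 (mod 7). So 4^{8} = 4^{6} · 4^{2} ≡ 4^{2} ≡ 2 (mod 7)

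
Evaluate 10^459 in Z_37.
Using Fermat: 10^{36} ≡ 1 (mod 37). 459 ≡ 27 (mod 36). So 10^{459} ≡ 10^{27} ≡ 1 (mod 37)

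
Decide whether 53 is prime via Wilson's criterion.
(52)! mod 53 = 52. Since 52 ≡ -1 mod 53, 53 is prime.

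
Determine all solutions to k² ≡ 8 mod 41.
The square roots of 8 mod 41 are 34 and 7. Verify: 34² = 1156 ≡ 8 mod 41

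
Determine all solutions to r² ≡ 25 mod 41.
The square roots of 25 mod 41 are 36 and 5. Verify: 36² = 1296 ≡ 25 mod 41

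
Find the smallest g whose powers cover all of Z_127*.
g = 3. For each prime q|126: 3^{63}≡126, 3^{42}≡107, 3^{18}≡4, none ≡ 1, so ord_127(3) = 126 and 3 is a primitive root.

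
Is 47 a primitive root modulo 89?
47^{44} ≡ 1 (mod 89) and 44 < 88, so ord_89(47) = 44 ≠ 88 and 47 is not a primitive root.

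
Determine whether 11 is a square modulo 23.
By Euler's criterion: 11^{11} ≡ 22 mod 23. Since this equals -1 (≡ 22), 11 is not a QR.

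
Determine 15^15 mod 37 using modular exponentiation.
By repeated squaring (mod 37): 15^{1}≡15, 15^{2}≡3, 15^{4}≡9, 15^{8}≡7. Then 15^{15} = 15^{8+4+2+1} ≡ 7 × 9 × 3 × 15 ≡ 23 (mod 37)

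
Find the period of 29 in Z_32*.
Powers of 29 mod 32: 29^1≡29, 29^2≡9, 29^3≡5, 29^4≡17, 29^5≡13, 29^6≡25, 29^7≡21, 29^8≡1. Order = 8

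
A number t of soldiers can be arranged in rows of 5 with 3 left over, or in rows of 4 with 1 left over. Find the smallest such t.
M = 5 × 4 = 20. M₁ = 4, y₁ ≡ 4 mod 5. M₂ = 5, y₂ ≡ 1 mod 4. t = 3×4×4 + 1×5×1 ≡ 13 mod 20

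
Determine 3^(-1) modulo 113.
Since 113 is prime, by Fermat 3^(-1) ≡ 3^{111} ≡ 38 (mod 113). Verify: 3 × 38 = 114 ≡ 1 (mod 113)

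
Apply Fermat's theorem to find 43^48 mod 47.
By Fermat: 43^{46} ≡ 1 mod 47. So 43^{48} = 43^{46} · 43^{2} ≡ 43^{2} ≡ 16 mod 47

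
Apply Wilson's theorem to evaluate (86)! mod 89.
(88)! = (86)! × (87) × (88) ≡ -1 mod 89. So (86)! ≡ -1 × [(88)(87)]^(-1) ≡ 44 mod 89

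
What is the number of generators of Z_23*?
Number of primitive roots mod 23 = φ(p-1) = φ(22) = 10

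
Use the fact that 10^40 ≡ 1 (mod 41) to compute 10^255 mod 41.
By Fermat: 10^{40} ≡ 1 (mod 41). 255 ≡ 15 (mod 40). So 10^{255} ≡ 10^{15} ≡ 1 (mod 41)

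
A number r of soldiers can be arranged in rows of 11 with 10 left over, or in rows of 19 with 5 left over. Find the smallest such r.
M = 11 × 19 = 209. M₁ = 19, y₁ ≡ 7 (mod 11). M₂ = 11, y₂ ≡ 7 (mod 19). r = 10×19×7 + 5×11×7 ≡ 43 (mod 209)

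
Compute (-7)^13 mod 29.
By repeated squaring (mod 29): (-7)^{1}≡22, (-7)^{2}≡20, (-7)^{4}≡23, (-7)^{8}≡7. Then (-7)^{13} = (-7)^{8+4+1} ≡ 7 × 23 × 22 ≡ 4 (mod 29)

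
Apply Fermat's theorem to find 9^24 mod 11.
By Fermat: 9^{10} ≡ 1 mod 11. 24 = 2×10 + 4. So 9^{24} ≡ 9^{4} ≡ 5 mod 11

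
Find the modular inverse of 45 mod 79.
Since 79 is prime, by Fermat 45^(-1) ≡ 45^{77} ≡ 72 (mod 79). Verify: 45 × 72 = 3240 ≡ 1 (mod 79)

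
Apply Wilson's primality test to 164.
(163)! mod 164 = 0. Since 0 ≢ -1 (mod 164), 164 is not prime.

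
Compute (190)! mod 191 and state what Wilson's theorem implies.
(190)! mod 191 = 190. Since this equals -1 (mod 191), Wilson confirms 191 is prime.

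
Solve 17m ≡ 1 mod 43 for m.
Since 43 is prime, by Fermat 17^(-1) ≡ 17^{41} ≡ 38 mod 43. Verify: 17 × 38 = 646 ≡ 1 mod 43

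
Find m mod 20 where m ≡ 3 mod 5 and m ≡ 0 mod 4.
M = 5 × 4 = 20. M₁ = 4, y₁ ≡ 4 mod 5. M₂ = 5, y₂ ≡ 1 mod 4. m = 3×4×4 + 0×5×1 ≡ 8 mod 20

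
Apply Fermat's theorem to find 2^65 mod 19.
By Fermat: 2^{18} ≡ 1 mod 19. 65 = 3×18 + 11. So 2^{65} ≡ 2^{11} ≡ 15 mod 19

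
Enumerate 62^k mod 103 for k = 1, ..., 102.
62^1, 62^2, ..., 62^{102} mod 103: [62, 33, 89, 59, 53, 93, 101, 82, 37, 28, 88, 100, 20, 4, 42, 29, 47, 30, 6, 63, 95, 19, 45, 9, 43, 91, 80, 16, 65, 13, 85, 17, 24, 46, 71, 76, 77, 36, 69, 55, 11, 64, 54, 52, 31, 68, 96, 81, 78, 98, 102, 41, 70, 14, 44, 50, 10, 2, 21, 66, 75, 15, 3, 83, 99, 61, 74, 56, 73, 97, 40, 8, 84, 58, 94, 60, 12, 23, 87, 38, 90, 18, 86, 79, 57, 32, 27, 26, 67, 34, 48, 92, 39, 49, 51, 72, 35, 7, 22, 25, 5, 1]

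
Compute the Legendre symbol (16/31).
(16/31) = 16^{15} mod 31 = 1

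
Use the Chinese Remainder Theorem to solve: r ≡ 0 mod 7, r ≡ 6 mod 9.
M = 7 × 9 = 63. M₁ = 9, y₁ ≡ 4 mod 7. M₂ = 7, y₂ ≡ 4 mod 9. r = 0×9×4 + 6×7×4 ≡ 42 mod 63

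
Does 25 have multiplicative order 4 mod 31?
Powers of 25 mod 31: 25^1≡25, 25^2≡5, 25^3≡1. Already 25^3≡1, so the order is 3 < 4. No, the actual order is 3.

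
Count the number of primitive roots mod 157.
A prime p has φ(p-1) primitive roots; here φ(156) = 48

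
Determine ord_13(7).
Powers of 7 mod 13: 7^1≡7, 7^2≡10, 7^3≡5, 7^4≡9, 7^5≡11, 7^6≡12, 7^7≡6, 7^8≡3, 7^9≡8, 7^10≡4, 7^11≡2, 7^12≡1. ord_13(7) = 12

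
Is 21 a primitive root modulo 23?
ord_23(21) divides 22. For each prime q|22: 21^{11}≡22, 21^{2}≡4, none ≡ 1. So 21 has order 22 and is a primitive root mod 23.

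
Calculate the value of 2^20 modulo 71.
By repeated squaring (mod 71): 2^{1}≡2, 2^{2}≡4, 2^{4}≡16, 2^{8}≡43, 2^{16}≡3. Then 2^{20} = 2^{16+4} ≡ 3 × 16 ≡ 48 (mod 71)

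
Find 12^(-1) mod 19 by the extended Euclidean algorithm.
Extended GCD: 12(8) + 19(-5) = 1. So 12^(-1) ≡ 8 mod 19. Verify: 12 × 8 = 96 ≡ 1 mod 19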